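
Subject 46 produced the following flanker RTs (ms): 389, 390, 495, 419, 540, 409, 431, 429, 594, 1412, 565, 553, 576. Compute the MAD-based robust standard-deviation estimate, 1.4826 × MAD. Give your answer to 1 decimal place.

Sorted: 389, 390, 409, 419, 429, 431, 495, 540, 553, 565, 576, 594, 1412 → median = 495
|x − 495| sorted: 0, 45, 58, 64, 66, 70, 76, 81, 86, 99, 105, 106, 917 → MAD = 76
Robust SD ≈ 1.4826 × 76 = 112.678

112.7 ms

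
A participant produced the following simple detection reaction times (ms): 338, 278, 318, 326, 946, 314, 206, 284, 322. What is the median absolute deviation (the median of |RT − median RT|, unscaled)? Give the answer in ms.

20 ms

Sorted: 206, 278, 284, 314, 318, 322, 326, 338, 946 → median = 318
|x − 318|: 20, 40, 0, 8, 628, 4, 112, 34, 4
Sorted deviations: 0, 4, 4, 8, 20, 34, 40, 112, 628 → MAD = 20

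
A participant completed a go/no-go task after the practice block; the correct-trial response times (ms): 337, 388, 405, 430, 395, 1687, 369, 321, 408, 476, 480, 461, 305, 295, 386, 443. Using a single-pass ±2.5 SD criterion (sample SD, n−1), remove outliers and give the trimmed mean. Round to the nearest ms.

n = 16, ΣRT = 7586, M = 474.125
Σ(x−M)² = 1618777.75; s = √(1618777.75/15) = 328.510
Cutoffs: 474.125 ± 2.5·328.510 → [-347.1, 1295.4]
Outside: 1687 → excluded.
Retained (n=15): Σ = 5899, mean = 5899/15 = 393.267

393 ms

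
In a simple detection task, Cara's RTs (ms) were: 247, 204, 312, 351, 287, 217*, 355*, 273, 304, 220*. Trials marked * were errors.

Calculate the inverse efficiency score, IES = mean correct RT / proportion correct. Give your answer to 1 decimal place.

403.7 ms

Correct trials (n=7): 247, 204, 312, 351, 287, 273, 304
Mean correct RT = 1978/7 = 282.5714 ms
Proportion correct = 7/10
IES = 282.5714 / (7/10) = 403.673 ms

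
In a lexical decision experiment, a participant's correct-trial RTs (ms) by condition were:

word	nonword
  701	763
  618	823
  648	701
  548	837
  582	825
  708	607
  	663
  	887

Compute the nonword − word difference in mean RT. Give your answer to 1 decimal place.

129.1 ms

M(word) = 3805/6 = 634.167
M(nonword) = 6106/8 = 763.250
Difference = 763.250 − 634.167 = 129.083 ms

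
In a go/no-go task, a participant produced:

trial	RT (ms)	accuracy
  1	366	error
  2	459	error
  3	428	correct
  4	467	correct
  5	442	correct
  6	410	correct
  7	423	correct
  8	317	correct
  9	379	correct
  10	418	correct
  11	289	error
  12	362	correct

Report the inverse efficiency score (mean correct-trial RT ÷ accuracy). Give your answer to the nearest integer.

540 ms

Correct trials (n=9): 428, 467, 442, 410, 423, 317, 379, 418, 362
Mean correct RT = 3646/9 = 405.1111 ms
Proportion correct = 9/12
IES = 405.1111 / (9/12) = 540.148 ms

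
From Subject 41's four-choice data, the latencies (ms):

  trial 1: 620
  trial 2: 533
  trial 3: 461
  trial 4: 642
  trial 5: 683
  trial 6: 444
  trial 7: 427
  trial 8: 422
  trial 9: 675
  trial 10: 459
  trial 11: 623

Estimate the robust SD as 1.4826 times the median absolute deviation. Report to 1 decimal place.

133.4 ms

Sorted: 422, 427, 444, 459, 461, 533, 620, 623, 642, 675, 683 → median = 533
|x − 533| sorted: 0, 72, 74, 87, 89, 90, 106, 109, 111, 142, 150 → MAD = 90
Robust SD ≈ 1.4826 × 90 = 133.434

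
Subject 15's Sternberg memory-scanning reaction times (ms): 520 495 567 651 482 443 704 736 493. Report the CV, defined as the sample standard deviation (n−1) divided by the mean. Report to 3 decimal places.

0.187

n = 9, Σ = 5091, M = 565.6667
Σ(x−M)² = 89840.000; s = √(89840.000/8) = 105.9717
CV = 105.9717 / 565.6667 = 0.18734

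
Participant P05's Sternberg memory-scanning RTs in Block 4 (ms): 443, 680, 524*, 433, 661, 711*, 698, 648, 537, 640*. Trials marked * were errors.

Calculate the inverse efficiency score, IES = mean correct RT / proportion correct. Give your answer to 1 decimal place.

836.7 ms

Correct trials (n=7): 443, 680, 433, 661, 698, 648, 537
Mean correct RT = 4100/7 = 585.7143 ms
Proportion correct = 7/10
IES = 585.7143 / (7/10) = 836.735 ms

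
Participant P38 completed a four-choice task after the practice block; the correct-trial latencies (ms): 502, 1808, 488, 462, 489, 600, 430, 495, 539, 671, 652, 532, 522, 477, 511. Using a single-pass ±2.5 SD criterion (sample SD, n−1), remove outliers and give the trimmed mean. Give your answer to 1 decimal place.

526.4 ms

n = 15, ΣRT = 9178, M = 611.867
Σ(x−M)² = 1595813.73; s = √(1595813.73/14) = 337.619
Cutoffs: 611.867 ± 2.5·337.619 → [-232.2, 1455.9]
Outside: 1808 → excluded.
Retained (n=14): Σ = 7370, mean = 7370/14 = 526.429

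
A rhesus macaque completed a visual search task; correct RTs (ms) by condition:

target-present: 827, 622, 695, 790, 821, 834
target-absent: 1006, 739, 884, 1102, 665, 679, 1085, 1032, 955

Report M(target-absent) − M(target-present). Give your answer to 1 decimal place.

M(target-present) = 4589/6 = 764.833
M(target-absent) = 8147/9 = 905.222
Difference = 905.222 − 764.833 = 140.389 ms

140.4 ms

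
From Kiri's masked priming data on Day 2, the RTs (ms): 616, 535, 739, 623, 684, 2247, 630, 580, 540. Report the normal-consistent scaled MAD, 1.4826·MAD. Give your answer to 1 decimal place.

90.4 ms

Sorted: 535, 540, 580, 616, 623, 630, 684, 739, 2247 → median = 623
|x − 623| sorted: 0, 7, 7, 43, 61, 83, 88, 116, 1624 → MAD = 61
Robust SD ≈ 1.4826 × 61 = 90.439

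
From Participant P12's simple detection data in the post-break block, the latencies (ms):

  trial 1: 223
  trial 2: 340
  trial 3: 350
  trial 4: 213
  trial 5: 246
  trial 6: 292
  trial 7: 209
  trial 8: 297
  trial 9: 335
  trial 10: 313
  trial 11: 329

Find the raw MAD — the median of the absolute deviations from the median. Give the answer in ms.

Sorted: 209, 213, 223, 246, 292, 297, 313, 329, 335, 340, 350 → median = 297
|x − 297|: 74, 43, 53, 84, 51, 5, 88, 0, 38, 16, 32
Sorted deviations: 0, 5, 16, 32, 38, 43, 51, 53, 74, 84, 88 → MAD = 43

43 ms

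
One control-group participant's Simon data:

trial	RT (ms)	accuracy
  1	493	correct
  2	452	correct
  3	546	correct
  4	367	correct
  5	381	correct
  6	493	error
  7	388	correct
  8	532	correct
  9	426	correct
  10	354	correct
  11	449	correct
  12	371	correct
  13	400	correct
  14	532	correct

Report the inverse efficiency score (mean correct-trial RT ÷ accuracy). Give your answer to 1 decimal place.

Correct trials (n=13): 493, 452, 546, 367, 381, 388, 532, 426, 354, 449, 371, 400, 532
Mean correct RT = 5691/13 = 437.7692 ms
Proportion correct = 13/14
IES = 437.7692 / (13/14) = 471.444 ms

471.4 ms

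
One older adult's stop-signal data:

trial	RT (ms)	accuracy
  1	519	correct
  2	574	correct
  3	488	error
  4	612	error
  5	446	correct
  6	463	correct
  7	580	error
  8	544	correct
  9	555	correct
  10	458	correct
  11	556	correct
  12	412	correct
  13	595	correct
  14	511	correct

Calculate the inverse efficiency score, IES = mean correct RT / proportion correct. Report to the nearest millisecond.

652 ms

Correct trials (n=11): 519, 574, 446, 463, 544, 555, 458, 556, 412, 595, 511
Mean correct RT = 5633/11 = 512.0909 ms
Proportion correct = 11/14
IES = 512.0909 / (11/14) = 651.752 ms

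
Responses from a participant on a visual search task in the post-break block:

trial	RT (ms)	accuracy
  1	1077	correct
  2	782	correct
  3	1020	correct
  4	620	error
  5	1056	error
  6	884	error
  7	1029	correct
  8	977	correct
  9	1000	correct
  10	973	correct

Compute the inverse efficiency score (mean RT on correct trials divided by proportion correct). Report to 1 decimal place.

Correct trials (n=7): 1077, 782, 1020, 1029, 977, 1000, 973
Mean correct RT = 6858/7 = 979.7143 ms
Proportion correct = 7/10
IES = 979.7143 / (7/10) = 1399.592 ms

1399.6 ms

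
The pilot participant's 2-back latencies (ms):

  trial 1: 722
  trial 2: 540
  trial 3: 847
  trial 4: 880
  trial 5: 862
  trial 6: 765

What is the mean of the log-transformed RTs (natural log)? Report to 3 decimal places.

6.632

ln(RT): 6.5820, 6.2916, 6.7417, 6.7799, 6.7593, 6.6399
Σ ln(RT) = 39.7943
Mean = 39.7943/6 = 6.63239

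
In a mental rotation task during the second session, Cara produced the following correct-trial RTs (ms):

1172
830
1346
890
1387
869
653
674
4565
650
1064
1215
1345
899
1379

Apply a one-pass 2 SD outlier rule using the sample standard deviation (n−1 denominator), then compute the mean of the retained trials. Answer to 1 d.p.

n = 15, ΣRT = 18938, M = 1262.533
Σ(x−M)² = 12704971.73; s = √(12704971.73/14) = 952.627
Cutoffs: 1262.533 ± 2·952.627 → [-642.7, 3167.8]
Outside: 4565 → excluded.
Retained (n=14): Σ = 14373, mean = 14373/14 = 1026.643

1026.6 ms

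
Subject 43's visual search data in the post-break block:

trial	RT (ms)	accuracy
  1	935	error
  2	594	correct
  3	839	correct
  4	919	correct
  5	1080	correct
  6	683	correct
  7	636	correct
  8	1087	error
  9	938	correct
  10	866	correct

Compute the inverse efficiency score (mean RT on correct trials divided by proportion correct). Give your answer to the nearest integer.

1024 ms

Correct trials (n=8): 594, 839, 919, 1080, 683, 636, 938, 866
Mean correct RT = 6555/8 = 819.3750 ms
Proportion correct = 8/10
IES = 819.3750 / (8/10) = 1024.219 ms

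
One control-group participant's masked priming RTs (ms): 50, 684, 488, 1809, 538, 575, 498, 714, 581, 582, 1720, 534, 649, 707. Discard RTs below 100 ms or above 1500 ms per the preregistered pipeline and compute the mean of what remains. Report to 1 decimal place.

595.5 ms

Excluded: 50, 1720, 1809
Retained (n=11): Σ = 6550
Mean = 6550/11 = 595.4545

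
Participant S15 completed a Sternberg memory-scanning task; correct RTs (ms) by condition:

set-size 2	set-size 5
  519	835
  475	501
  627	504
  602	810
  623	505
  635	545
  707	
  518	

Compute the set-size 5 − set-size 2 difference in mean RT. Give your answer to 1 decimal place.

28.4 ms

M(set-size 2) = 4706/8 = 588.250
M(set-size 5) = 3700/6 = 616.667
Difference = 616.667 − 588.250 = 28.417 ms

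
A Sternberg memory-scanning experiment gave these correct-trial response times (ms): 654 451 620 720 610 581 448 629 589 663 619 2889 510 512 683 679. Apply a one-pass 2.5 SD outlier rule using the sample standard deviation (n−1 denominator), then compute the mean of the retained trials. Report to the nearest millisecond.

n = 16, ΣRT = 11857, M = 741.062
Σ(x−M)² = 5018890.94; s = √(5018890.94/15) = 578.440
Cutoffs: 741.062 ± 2.5·578.440 → [-705.0, 2187.2]
Outside: 2889 → excluded.
Retained (n=15): Σ = 8968, mean = 8968/15 = 597.867

598 ms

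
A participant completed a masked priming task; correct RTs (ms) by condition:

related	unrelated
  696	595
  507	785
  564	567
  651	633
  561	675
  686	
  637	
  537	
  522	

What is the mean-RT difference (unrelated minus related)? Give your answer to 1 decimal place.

M(related) = 5361/9 = 595.667
M(unrelated) = 3255/5 = 651.000
Difference = 651.000 − 595.667 = 55.333 ms

55.3 ms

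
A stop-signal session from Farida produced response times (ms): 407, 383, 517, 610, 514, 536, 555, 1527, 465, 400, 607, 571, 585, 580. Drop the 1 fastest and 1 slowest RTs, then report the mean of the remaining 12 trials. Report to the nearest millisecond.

529 ms

Sorted: 383, 400, 407, 465, 514, 517, 536, 555, 571, 580, 585, 607, 610, 1527
Drop lowest 1 (383) and highest 1 (1527)
Remaining (n=12): Σ = 6347, mean = 6347/12 = 528.917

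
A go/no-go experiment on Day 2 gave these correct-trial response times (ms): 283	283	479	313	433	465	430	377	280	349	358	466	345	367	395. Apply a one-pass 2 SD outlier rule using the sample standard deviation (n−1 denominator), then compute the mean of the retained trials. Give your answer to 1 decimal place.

n = 15, ΣRT = 5623, M = 374.867
Σ(x−M)² = 65715.73; s = √(65715.73/14) = 68.513
Cutoffs: 374.867 ± 2·68.513 → [237.8, 511.9]
No RTs fall outside the cutoffs; all 15 retained. Mean = 5623/15 = 374.867

374.9 ms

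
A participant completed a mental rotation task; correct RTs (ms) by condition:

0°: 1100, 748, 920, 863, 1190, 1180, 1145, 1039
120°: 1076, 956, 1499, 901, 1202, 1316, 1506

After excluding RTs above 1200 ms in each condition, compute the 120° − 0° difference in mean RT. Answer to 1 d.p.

120°: exclude 1499, 1202, 1316, 1506
M(0°) = 8185/8 = 1023.125
M(120°) = 2933/3 = 977.667
Difference = 977.667 − 1023.125 = -45.458 ms

-45.5 ms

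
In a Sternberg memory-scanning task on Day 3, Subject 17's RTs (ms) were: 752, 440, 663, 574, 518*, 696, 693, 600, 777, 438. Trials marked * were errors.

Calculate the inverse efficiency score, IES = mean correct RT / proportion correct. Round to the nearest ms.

Correct trials (n=9): 752, 440, 663, 574, 696, 693, 600, 777, 438
Mean correct RT = 5633/9 = 625.8889 ms
Proportion correct = 9/10
IES = 625.8889 / (9/10) = 695.432 ms

695 ms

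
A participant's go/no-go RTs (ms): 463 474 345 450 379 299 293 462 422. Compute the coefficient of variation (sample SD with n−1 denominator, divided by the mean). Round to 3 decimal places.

n = 9, Σ = 3587, M = 398.5556
Σ(x−M)² = 41370.222; s = √(41370.222/8) = 71.9116
CV = 71.9116 / 398.5556 = 0.18043

0.180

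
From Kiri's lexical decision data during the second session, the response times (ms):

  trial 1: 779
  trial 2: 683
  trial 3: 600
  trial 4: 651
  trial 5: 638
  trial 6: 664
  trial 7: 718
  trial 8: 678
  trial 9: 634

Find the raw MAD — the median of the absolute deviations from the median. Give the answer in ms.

26 ms

Sorted: 600, 634, 638, 651, 664, 678, 683, 718, 779 → median = 664
|x − 664|: 115, 19, 64, 13, 26, 0, 54, 14, 30
Sorted deviations: 0, 13, 14, 19, 26, 30, 54, 64, 115 → MAD = 26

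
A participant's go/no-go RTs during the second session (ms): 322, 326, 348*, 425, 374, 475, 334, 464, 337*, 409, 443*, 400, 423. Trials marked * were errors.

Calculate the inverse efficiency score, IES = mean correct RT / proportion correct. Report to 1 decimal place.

513.8 ms

Correct trials (n=10): 322, 326, 425, 374, 475, 334, 464, 409, 400, 423
Mean correct RT = 3952/10 = 395.2000 ms
Proportion correct = 10/13
IES = 395.2000 / (10/13) = 513.760 ms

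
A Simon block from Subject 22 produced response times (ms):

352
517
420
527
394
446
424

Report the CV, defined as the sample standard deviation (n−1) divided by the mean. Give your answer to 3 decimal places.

n = 7, Σ = 3080, M = 440.0000
Σ(x−M)² = 24050.000; s = √(24050.000/6) = 63.3114
CV = 63.3114 / 440.0000 = 0.14389

0.144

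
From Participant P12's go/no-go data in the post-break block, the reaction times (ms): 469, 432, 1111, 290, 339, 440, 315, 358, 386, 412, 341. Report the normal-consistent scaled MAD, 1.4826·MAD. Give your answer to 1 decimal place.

69.7 ms

Sorted: 290, 315, 339, 341, 358, 386, 412, 432, 440, 469, 1111 → median = 386
|x − 386| sorted: 0, 26, 28, 45, 46, 47, 54, 71, 83, 96, 725 → MAD = 47
Robust SD ≈ 1.4826 × 47 = 69.682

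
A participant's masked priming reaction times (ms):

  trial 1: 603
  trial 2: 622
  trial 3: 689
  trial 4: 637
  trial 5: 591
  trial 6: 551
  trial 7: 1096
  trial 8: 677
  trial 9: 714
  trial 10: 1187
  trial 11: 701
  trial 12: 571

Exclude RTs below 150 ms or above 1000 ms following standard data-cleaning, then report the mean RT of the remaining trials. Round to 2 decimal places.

635.60 ms

Excluded: 1096, 1187
Retained (n=10): Σ = 6356
Mean = 6356/10 = 635.6000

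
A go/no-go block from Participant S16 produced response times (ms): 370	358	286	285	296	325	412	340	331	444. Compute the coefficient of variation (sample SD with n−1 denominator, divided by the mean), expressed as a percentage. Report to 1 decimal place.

n = 10, Σ = 3447, M = 344.7000
Σ(x−M)² = 25186.100; s = √(25186.100/9) = 52.9004
CV = 52.9004 / 344.7000 = 0.15347 = 15.347%

15.3%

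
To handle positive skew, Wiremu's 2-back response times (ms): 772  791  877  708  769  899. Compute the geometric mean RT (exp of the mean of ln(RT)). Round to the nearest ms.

800 ms

ln(RT): 6.6490, 6.6733, 6.7765, 6.5624, 6.6451, 6.8013
Mean ln(RT) = 40.1076/6 = 6.68460
Geometric mean = exp(6.68460) = 799.99 ms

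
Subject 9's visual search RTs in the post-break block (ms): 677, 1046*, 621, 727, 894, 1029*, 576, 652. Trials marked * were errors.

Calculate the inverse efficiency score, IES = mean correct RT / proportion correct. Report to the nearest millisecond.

922 ms

Correct trials (n=6): 677, 621, 727, 894, 576, 652
Mean correct RT = 4147/6 = 691.1667 ms
Proportion correct = 6/8
IES = 691.1667 / (6/8) = 921.556 ms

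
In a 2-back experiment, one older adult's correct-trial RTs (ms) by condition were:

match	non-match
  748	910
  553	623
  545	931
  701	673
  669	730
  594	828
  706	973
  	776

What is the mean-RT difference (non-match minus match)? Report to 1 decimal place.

M(match) = 4516/7 = 645.143
M(non-match) = 6444/8 = 805.500
Difference = 805.500 − 645.143 = 160.357 ms

160.4 ms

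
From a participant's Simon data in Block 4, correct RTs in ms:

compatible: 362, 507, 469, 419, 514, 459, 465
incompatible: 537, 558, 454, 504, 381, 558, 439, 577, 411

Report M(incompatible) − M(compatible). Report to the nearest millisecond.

M(compatible) = 3195/7 = 456.429
M(incompatible) = 4419/9 = 491.000
Difference = 491.000 − 456.429 = 34.571 ms

35 ms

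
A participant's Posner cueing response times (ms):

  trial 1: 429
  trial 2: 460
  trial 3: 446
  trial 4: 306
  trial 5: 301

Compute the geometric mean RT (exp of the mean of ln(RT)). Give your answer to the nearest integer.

ln(RT): 6.0615, 6.1312, 6.1003, 5.7236, 5.7071
Mean ln(RT) = 29.7237/5 = 5.94474
Geometric mean = exp(5.94474) = 381.74 ms

382 ms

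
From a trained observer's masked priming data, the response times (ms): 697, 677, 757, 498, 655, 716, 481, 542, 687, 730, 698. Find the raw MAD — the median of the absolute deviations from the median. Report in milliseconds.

32 ms

Sorted: 481, 498, 542, 655, 677, 687, 697, 698, 716, 730, 757 → median = 687
|x − 687|: 10, 10, 70, 189, 32, 29, 206, 145, 0, 43, 11
Sorted deviations: 0, 10, 10, 11, 29, 32, 43, 70, 145, 189, 206 → MAD = 32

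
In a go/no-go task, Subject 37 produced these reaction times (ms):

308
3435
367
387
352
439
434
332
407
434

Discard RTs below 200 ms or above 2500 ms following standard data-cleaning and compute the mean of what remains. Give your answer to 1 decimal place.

384.4 ms

Excluded: 3435
Retained (n=9): Σ = 3460
Mean = 3460/9 = 384.4444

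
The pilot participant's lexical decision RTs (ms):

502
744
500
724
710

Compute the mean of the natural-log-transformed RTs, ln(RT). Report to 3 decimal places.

ln(RT): 6.2186, 6.6120, 6.2146, 6.5848, 6.5653
Σ ln(RT) = 32.1953
Mean = 32.1953/5 = 6.43906

6.439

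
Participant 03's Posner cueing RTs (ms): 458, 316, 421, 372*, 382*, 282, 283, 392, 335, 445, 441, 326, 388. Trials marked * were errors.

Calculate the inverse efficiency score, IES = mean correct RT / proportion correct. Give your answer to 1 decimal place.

439.1 ms

Correct trials (n=11): 458, 316, 421, 282, 283, 392, 335, 445, 441, 326, 388
Mean correct RT = 4087/11 = 371.5455 ms
Proportion correct = 11/13
IES = 371.5455 / (11/13) = 439.099 ms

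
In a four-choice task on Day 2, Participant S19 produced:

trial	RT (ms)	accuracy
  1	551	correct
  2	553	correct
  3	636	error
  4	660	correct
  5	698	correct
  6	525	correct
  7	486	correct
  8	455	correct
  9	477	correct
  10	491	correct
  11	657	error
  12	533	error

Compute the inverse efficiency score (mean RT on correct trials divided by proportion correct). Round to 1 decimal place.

725.3 ms

Correct trials (n=9): 551, 553, 660, 698, 525, 486, 455, 477, 491
Mean correct RT = 4896/9 = 544.0000 ms
Proportion correct = 9/12
IES = 544.0000 / (9/12) = 725.333 ms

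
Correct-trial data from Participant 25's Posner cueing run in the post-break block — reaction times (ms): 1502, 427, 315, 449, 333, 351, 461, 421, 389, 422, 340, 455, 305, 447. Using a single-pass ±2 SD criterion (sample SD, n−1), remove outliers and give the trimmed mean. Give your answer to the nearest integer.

393 ms

n = 14, ΣRT = 6617, M = 472.643
Σ(x−M)² = 1180397.21; s = √(1180397.21/13) = 301.330
Cutoffs: 472.643 ± 2·301.330 → [-130.0, 1075.3]
Outside: 1502 → excluded.
Retained (n=13): Σ = 5115, mean = 5115/13 = 393.462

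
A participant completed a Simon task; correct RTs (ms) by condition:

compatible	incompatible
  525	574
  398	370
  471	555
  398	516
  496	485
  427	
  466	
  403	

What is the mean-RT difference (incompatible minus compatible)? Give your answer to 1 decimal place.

52.0 ms

M(compatible) = 3584/8 = 448.000
M(incompatible) = 2500/5 = 500.000
Difference = 500.000 − 448.000 = 52.000 ms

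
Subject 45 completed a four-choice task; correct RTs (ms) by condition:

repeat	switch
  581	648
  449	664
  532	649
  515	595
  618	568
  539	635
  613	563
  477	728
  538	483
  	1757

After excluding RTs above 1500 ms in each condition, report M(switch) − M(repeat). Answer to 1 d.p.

switch: exclude 1757
M(repeat) = 4862/9 = 540.222
M(switch) = 5533/9 = 614.778
Difference = 614.778 − 540.222 = 74.556 ms

74.6 ms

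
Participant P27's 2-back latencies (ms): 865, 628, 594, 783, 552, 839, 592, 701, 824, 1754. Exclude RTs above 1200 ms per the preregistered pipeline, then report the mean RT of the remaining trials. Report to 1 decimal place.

Excluded: 1754
Retained (n=9): Σ = 6378
Mean = 6378/9 = 708.6667

708.7 ms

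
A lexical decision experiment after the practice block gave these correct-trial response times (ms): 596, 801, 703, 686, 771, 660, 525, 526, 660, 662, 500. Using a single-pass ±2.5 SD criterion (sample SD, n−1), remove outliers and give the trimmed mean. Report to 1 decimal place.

644.5 ms

n = 11, ΣRT = 7090, M = 644.545
Σ(x−M)² = 97980.73; s = √(97980.73/10) = 98.985
Cutoffs: 644.545 ± 2.5·98.985 → [397.1, 892.0]
No RTs fall outside the cutoffs; all 11 retained. Mean = 7090/11 = 644.545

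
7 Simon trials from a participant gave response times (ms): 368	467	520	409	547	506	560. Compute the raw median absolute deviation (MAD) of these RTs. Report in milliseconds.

41 ms

Sorted: 368, 409, 467, 506, 520, 547, 560 → median = 506
|x − 506|: 138, 39, 14, 97, 41, 0, 54
Sorted deviations: 0, 14, 39, 41, 54, 97, 138 → MAD = 41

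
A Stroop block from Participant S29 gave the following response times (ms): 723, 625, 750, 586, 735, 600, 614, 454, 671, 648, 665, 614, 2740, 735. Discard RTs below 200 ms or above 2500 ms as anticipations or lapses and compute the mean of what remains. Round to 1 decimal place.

Excluded: 2740
Retained (n=13): Σ = 8420
Mean = 8420/13 = 647.6923

647.7 ms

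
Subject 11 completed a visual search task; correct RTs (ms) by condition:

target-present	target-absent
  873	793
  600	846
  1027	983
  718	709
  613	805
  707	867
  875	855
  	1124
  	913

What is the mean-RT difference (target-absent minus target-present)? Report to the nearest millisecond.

104 ms

M(target-present) = 5413/7 = 773.286
M(target-absent) = 7895/9 = 877.222
Difference = 877.222 − 773.286 = 103.937 ms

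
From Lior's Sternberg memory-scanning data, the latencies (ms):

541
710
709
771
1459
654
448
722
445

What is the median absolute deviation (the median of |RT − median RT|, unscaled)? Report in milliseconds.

Sorted: 445, 448, 541, 654, 709, 710, 722, 771, 1459 → median = 709
|x − 709|: 168, 1, 0, 62, 750, 55, 261, 13, 264
Sorted deviations: 0, 1, 13, 55, 62, 168, 261, 264, 750 → MAD = 62

62 ms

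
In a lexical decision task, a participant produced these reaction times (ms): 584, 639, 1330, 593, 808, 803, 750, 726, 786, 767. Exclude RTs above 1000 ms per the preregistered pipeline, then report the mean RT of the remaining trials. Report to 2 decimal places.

717.33 ms

Excluded: 1330
Retained (n=9): Σ = 6456
Mean = 6456/9 = 717.3333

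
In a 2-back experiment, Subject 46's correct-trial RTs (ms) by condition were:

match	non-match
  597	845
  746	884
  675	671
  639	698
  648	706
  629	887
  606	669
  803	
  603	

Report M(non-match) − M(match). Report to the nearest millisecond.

105 ms

M(match) = 5946/9 = 660.667
M(non-match) = 5360/7 = 765.714
Difference = 765.714 − 660.667 = 105.048 ms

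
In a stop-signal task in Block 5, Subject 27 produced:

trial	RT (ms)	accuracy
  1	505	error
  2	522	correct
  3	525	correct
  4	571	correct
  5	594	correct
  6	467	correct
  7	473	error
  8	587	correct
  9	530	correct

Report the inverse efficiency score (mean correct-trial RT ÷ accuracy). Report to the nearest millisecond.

Correct trials (n=7): 522, 525, 571, 594, 467, 587, 530
Mean correct RT = 3796/7 = 542.2857 ms
Proportion correct = 7/9
IES = 542.2857 / (7/9) = 697.224 ms

697 ms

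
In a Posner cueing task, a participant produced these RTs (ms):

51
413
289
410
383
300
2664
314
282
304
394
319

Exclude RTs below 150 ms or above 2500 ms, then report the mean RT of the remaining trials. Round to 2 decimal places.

Excluded: 51, 2664
Retained (n=10): Σ = 3408
Mean = 3408/10 = 340.8000

340.80 ms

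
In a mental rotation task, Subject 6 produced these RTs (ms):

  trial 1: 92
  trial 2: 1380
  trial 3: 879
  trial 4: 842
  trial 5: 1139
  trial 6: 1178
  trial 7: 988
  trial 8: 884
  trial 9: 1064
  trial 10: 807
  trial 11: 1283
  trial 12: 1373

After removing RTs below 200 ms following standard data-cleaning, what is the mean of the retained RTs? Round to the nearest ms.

1074 ms

Excluded: 92
Retained (n=11): Σ = 11817
Mean = 11817/11 = 1074.2727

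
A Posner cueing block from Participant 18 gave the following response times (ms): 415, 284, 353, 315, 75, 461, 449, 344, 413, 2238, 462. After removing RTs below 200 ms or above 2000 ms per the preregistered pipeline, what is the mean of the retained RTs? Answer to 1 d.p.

388.4 ms

Excluded: 75, 2238
Retained (n=9): Σ = 3496
Mean = 3496/9 = 388.4444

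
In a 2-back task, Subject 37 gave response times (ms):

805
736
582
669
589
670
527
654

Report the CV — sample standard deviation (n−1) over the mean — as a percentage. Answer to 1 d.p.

13.6%

n = 8, Σ = 5232, M = 654.0000
Σ(x−M)² = 55544.000; s = √(55544.000/7) = 89.0778
CV = 89.0778 / 654.0000 = 0.13620 = 13.620%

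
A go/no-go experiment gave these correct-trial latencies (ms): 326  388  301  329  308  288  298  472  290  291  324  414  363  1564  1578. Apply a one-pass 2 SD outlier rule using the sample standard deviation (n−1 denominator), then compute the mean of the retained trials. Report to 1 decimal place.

n = 15, ΣRT = 7534, M = 502.267
Σ(x−M)² = 2674082.93; s = √(2674082.93/14) = 437.042
Cutoffs: 502.267 ± 2·437.042 → [-371.8, 1376.4]
Outside: 1564, 1578 → excluded.
Retained (n=13): Σ = 4392, mean = 4392/13 = 337.846

337.8 ms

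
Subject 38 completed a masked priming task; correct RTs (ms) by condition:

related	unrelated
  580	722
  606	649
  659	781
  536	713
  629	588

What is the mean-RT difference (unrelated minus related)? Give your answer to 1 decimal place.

88.6 ms

M(related) = 3010/5 = 602.000
M(unrelated) = 3453/5 = 690.600
Difference = 690.600 − 602.000 = 88.600 ms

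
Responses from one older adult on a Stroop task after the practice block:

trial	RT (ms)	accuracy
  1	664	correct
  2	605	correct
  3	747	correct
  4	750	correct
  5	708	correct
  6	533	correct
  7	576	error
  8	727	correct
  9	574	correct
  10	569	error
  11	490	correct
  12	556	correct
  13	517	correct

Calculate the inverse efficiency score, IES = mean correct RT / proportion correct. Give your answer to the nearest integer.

Correct trials (n=11): 664, 605, 747, 750, 708, 533, 727, 574, 490, 556, 517
Mean correct RT = 6871/11 = 624.6364 ms
Proportion correct = 11/13
IES = 624.6364 / (11/13) = 738.207 ms

738 ms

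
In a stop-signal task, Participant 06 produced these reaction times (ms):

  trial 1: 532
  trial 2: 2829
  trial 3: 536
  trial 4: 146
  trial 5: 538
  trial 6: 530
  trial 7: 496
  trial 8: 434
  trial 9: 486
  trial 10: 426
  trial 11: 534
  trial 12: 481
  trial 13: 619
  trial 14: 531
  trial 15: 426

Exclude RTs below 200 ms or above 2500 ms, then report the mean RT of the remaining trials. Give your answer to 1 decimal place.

Excluded: 146, 2829
Retained (n=13): Σ = 6569
Mean = 6569/13 = 505.3077

505.3 ms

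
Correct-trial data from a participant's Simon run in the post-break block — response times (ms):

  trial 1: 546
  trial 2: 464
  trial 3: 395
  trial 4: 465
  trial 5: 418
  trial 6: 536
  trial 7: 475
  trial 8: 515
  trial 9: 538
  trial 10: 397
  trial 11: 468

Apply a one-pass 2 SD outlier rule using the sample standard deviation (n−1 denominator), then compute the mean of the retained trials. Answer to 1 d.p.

n = 11, ΣRT = 5217, M = 474.273
Σ(x−M)² = 30328.18; s = √(30328.18/10) = 55.071
Cutoffs: 474.273 ± 2·55.071 → [364.1, 584.4]
No RTs fall outside the cutoffs; all 11 retained. Mean = 5217/11 = 474.273

474.3 ms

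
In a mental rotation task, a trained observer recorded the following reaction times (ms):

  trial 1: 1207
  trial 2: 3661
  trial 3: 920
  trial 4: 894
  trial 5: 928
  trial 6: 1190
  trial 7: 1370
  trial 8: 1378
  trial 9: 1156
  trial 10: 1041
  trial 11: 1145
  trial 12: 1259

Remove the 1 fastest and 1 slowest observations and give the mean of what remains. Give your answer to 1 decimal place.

Sorted: 894, 920, 928, 1041, 1145, 1156, 1190, 1207, 1259, 1370, 1378, 3661
Drop lowest 1 (894) and highest 1 (3661)
Remaining (n=10): Σ = 11594, mean = 11594/10 = 1159.400

1159.4 ms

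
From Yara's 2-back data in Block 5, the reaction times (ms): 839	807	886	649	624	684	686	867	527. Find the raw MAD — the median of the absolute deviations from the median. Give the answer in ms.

121 ms

Sorted: 527, 624, 649, 684, 686, 807, 839, 867, 886 → median = 686
|x − 686|: 153, 121, 200, 37, 62, 2, 0, 181, 159
Sorted deviations: 0, 2, 37, 62, 121, 153, 159, 181, 200 → MAD = 121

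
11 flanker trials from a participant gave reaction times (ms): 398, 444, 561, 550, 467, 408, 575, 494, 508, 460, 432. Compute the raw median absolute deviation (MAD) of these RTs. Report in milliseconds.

Sorted: 398, 408, 432, 444, 460, 467, 494, 508, 550, 561, 575 → median = 467
|x − 467|: 69, 23, 94, 83, 0, 59, 108, 27, 41, 7, 35
Sorted deviations: 0, 7, 23, 27, 35, 41, 59, 69, 83, 94, 108 → MAD = 41

41 ms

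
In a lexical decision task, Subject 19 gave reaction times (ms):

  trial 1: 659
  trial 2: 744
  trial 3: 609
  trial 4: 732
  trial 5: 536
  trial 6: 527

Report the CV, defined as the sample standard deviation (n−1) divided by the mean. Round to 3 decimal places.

0.148

n = 6, Σ = 3807, M = 634.5000
Σ(x−M)² = 44005.500; s = √(44005.500/5) = 93.8142
CV = 93.8142 / 634.5000 = 0.14786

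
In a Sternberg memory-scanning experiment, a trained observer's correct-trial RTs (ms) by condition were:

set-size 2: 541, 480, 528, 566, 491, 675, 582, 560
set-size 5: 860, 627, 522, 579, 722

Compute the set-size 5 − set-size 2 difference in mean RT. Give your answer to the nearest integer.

M(set-size 2) = 4423/8 = 552.875
M(set-size 5) = 3310/5 = 662.000
Difference = 662.000 − 552.875 = 109.125 ms

109 ms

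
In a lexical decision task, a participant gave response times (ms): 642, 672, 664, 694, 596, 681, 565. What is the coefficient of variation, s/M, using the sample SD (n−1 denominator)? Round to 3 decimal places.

0.074

n = 7, Σ = 4514, M = 644.8571
Σ(x−M)² = 13596.857; s = √(13596.857/6) = 47.6040
CV = 47.6040 / 644.8571 = 0.07382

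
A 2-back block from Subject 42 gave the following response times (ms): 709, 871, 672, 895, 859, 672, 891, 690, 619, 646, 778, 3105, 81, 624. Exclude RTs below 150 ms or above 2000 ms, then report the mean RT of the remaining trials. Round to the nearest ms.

Excluded: 81, 3105
Retained (n=12): Σ = 8926
Mean = 8926/12 = 743.8333

744 ms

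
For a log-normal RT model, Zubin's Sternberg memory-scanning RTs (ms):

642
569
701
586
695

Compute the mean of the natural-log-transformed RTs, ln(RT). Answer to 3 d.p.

6.456

ln(RT): 6.4646, 6.3439, 6.5525, 6.3733, 6.5439
Σ ln(RT) = 32.2782
Mean = 32.2782/5 = 6.45564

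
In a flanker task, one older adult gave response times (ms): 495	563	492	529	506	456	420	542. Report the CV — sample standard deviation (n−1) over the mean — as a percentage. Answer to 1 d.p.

9.3%

n = 8, Σ = 4003, M = 500.3750
Σ(x−M)² = 15033.875; s = √(15033.875/7) = 46.3432
CV = 46.3432 / 500.3750 = 0.09262 = 9.262%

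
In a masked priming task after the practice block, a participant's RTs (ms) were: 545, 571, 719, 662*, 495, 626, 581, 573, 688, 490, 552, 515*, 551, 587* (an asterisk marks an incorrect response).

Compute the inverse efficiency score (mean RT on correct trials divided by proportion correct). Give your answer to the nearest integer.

Correct trials (n=11): 545, 571, 719, 495, 626, 581, 573, 688, 490, 552, 551
Mean correct RT = 6391/11 = 581.0000 ms
Proportion correct = 11/14
IES = 581.0000 / (11/14) = 739.455 ms

739 ms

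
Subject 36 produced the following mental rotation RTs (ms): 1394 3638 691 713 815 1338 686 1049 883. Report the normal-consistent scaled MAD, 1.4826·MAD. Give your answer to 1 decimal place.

Sorted: 686, 691, 713, 815, 883, 1049, 1338, 1394, 3638 → median = 883
|x − 883| sorted: 0, 68, 166, 170, 192, 197, 455, 511, 2755 → MAD = 192
Robust SD ≈ 1.4826 × 192 = 284.659

284.7 ms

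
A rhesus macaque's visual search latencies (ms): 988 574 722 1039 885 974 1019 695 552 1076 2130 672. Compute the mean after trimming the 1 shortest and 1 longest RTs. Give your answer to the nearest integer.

Sorted: 552, 574, 672, 695, 722, 885, 974, 988, 1019, 1039, 1076, 2130
Drop lowest 1 (552) and highest 1 (2130)
Remaining (n=10): Σ = 8644, mean = 8644/10 = 864.400

864 ms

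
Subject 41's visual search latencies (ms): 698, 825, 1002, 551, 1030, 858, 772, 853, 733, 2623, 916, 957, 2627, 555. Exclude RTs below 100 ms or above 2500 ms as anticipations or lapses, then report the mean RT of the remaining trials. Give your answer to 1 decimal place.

812.5 ms

Excluded: 2623, 2627
Retained (n=12): Σ = 9750
Mean = 9750/12 = 812.5000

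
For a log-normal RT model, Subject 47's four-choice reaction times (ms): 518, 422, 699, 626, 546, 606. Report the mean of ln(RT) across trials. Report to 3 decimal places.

6.332

ln(RT): 6.2500, 6.0450, 6.5497, 6.4394, 6.3026, 6.4069
Σ ln(RT) = 37.9935
Mean = 37.9935/6 = 6.33225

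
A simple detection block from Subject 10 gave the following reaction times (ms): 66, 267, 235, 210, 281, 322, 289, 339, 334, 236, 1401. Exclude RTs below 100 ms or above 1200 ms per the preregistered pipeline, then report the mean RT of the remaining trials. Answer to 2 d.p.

Excluded: 66, 1401
Retained (n=9): Σ = 2513
Mean = 2513/9 = 279.2222

279.22 ms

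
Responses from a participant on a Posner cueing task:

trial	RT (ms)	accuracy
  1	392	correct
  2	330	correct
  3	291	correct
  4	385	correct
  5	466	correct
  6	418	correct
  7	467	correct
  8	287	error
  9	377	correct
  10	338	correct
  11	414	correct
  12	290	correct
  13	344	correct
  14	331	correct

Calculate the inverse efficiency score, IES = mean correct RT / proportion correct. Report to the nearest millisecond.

401 ms

Correct trials (n=13): 392, 330, 291, 385, 466, 418, 467, 377, 338, 414, 290, 344, 331
Mean correct RT = 4843/13 = 372.5385 ms
Proportion correct = 13/14
IES = 372.5385 / (13/14) = 401.195 ms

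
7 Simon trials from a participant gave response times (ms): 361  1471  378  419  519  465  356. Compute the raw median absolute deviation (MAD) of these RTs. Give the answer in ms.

58 ms

Sorted: 356, 361, 378, 419, 465, 519, 1471 → median = 419
|x − 419|: 58, 1052, 41, 0, 100, 46, 63
Sorted deviations: 0, 41, 46, 58, 63, 100, 1052 → MAD = 58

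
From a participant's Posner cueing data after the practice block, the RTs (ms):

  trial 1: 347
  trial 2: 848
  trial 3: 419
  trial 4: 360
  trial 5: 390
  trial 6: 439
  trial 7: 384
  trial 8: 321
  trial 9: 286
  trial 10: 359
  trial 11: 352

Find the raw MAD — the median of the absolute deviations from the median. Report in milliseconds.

Sorted: 286, 321, 347, 352, 359, 360, 384, 390, 419, 439, 848 → median = 360
|x − 360|: 13, 488, 59, 0, 30, 79, 24, 39, 74, 1, 8
Sorted deviations: 0, 1, 8, 13, 24, 30, 39, 59, 74, 79, 488 → MAD = 30

30 ms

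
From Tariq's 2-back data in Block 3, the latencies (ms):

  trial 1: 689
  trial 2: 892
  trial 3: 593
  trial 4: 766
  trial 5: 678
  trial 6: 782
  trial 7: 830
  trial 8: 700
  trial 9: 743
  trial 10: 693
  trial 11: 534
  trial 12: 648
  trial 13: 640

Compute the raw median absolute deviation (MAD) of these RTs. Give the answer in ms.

53 ms

Sorted: 534, 593, 640, 648, 678, 689, 693, 700, 743, 766, 782, 830, 892 → median = 693
|x − 693|: 4, 199, 100, 73, 15, 89, 137, 7, 50, 0, 159, 45, 53
Sorted deviations: 0, 4, 7, 15, 45, 50, 53, 73, 89, 100, 137, 159, 199 → MAD = 53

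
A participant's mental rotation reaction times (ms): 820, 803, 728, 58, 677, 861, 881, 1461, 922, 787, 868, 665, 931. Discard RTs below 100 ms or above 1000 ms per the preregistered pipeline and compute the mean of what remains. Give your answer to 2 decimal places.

Excluded: 58, 1461
Retained (n=11): Σ = 8943
Mean = 8943/11 = 813.0000

813.00 ms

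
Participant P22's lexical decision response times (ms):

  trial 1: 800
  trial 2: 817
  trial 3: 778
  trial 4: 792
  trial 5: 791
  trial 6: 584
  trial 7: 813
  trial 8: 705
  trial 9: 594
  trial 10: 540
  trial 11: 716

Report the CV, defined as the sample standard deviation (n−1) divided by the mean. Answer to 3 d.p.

n = 11, Σ = 7930, M = 720.9091
Σ(x−M)² = 105050.909; s = √(105050.909/10) = 102.4943
CV = 102.4943 / 720.9091 = 0.14217

0.142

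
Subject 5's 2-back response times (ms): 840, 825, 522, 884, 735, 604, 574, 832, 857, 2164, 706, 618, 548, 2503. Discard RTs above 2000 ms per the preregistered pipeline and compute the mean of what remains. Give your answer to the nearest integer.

712 ms

Excluded: 2164, 2503
Retained (n=12): Σ = 8545
Mean = 8545/12 = 712.0833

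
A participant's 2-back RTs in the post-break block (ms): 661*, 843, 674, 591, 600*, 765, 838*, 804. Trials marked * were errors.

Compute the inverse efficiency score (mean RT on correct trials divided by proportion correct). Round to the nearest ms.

Correct trials (n=5): 843, 674, 591, 765, 804
Mean correct RT = 3677/5 = 735.4000 ms
Proportion correct = 5/8
IES = 735.4000 / (5/8) = 1176.640 ms

1177 ms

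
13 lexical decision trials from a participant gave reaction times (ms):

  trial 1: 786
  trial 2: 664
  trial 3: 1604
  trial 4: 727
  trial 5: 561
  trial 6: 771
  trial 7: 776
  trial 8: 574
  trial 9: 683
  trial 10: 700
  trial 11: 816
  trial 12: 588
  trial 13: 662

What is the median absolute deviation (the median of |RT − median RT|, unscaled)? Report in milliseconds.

Sorted: 561, 574, 588, 662, 664, 683, 700, 727, 771, 776, 786, 816, 1604 → median = 700
|x − 700|: 86, 36, 904, 27, 139, 71, 76, 126, 17, 0, 116, 112, 38
Sorted deviations: 0, 17, 27, 36, 38, 71, 76, 86, 112, 116, 126, 139, 904 → MAD = 76

76 ms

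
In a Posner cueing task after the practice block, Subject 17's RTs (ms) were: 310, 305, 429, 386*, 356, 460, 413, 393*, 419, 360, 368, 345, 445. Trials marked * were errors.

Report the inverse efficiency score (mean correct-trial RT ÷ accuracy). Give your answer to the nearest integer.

Correct trials (n=11): 310, 305, 429, 356, 460, 413, 419, 360, 368, 345, 445
Mean correct RT = 4210/11 = 382.7273 ms
Proportion correct = 11/13
IES = 382.7273 / (11/13) = 452.314 ms

452 ms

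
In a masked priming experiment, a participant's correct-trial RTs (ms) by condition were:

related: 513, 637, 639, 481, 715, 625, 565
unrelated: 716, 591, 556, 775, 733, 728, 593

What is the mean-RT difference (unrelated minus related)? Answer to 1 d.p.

73.9 ms

M(related) = 4175/7 = 596.429
M(unrelated) = 4692/7 = 670.286
Difference = 670.286 − 596.429 = 73.857 ms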